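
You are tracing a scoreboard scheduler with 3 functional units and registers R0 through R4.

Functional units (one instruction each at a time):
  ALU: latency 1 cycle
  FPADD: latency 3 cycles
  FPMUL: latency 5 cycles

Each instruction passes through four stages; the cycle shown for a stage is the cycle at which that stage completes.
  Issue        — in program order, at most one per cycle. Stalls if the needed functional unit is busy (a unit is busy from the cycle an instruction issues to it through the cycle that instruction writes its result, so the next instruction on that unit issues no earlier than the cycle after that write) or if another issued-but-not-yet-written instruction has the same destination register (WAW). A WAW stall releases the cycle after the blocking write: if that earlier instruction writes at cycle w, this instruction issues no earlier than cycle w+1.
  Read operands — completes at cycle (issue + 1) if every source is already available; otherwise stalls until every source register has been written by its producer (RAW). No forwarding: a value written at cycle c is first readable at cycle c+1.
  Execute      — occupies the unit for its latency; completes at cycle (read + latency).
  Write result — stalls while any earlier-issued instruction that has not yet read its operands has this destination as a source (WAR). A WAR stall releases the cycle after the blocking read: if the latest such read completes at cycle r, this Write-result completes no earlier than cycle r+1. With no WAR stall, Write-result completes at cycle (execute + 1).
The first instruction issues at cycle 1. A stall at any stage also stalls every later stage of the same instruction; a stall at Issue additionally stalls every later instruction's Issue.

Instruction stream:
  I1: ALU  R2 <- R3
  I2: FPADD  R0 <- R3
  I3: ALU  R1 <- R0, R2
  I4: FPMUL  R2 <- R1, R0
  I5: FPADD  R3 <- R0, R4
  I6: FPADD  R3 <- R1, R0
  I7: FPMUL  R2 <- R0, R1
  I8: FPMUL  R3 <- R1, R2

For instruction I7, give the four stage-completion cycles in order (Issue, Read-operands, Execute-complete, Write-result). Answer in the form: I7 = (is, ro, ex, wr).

I7 = (18, 19, 24, 25)

cycle 1: I1→ALU
cycle 2: I1 RO · I2→FPADD
cycle 3: I1 EX · I2 RO
cycle 4: I1 WR R2
cycle 5: I3→ALU
cycle 6: I2 EX · I4→FPMUL
cycle 7: I2 WR R0
cycle 8: I3 RO · I5→FPADD
cycle 9: I3 EX · I5 RO
cycle 10: I3 WR R1
cycle 11: I4 RO
cycle 12: I5 EX
cycle 13: I5 WR R3
cycle 14: I6→FPADD
cycle 15: I6 RO
cycle 16: I4 EX
cycle 17: I4 WR R2
cycle 18: I6 EX · I7→FPMUL
cycle 19: I6 WR R3 · I7 RO
cycle 24: I7 EX
cycle 25: I7 WR R2
cycle 26: I8→FPMUL
cycle 27: I8 RO
cycle 32: I8 EX
cycle 33: I8 WR R3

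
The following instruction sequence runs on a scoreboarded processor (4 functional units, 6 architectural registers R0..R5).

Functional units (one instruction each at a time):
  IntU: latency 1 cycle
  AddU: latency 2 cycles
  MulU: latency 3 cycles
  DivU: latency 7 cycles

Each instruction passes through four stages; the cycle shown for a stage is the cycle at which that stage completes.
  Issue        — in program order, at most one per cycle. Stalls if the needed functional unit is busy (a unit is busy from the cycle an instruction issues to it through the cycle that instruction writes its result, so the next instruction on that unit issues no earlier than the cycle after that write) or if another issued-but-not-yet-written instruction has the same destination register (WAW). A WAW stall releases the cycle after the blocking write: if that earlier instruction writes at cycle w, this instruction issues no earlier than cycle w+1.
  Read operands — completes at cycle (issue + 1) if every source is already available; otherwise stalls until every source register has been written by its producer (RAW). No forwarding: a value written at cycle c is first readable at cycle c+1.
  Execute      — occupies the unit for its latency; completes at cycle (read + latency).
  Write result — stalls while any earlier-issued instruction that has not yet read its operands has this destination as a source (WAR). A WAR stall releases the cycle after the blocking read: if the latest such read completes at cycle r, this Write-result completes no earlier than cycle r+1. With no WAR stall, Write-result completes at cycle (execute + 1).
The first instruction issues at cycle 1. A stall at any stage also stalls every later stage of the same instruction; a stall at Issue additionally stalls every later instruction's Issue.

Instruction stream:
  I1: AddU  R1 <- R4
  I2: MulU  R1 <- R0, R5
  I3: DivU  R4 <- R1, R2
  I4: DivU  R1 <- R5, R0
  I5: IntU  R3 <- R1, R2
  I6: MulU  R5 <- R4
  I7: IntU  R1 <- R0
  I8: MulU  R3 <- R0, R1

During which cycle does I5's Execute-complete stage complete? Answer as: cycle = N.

cycle = 32

1) issue 1, read 2, done 4, write 5
2) issue 6, read 7, done 10, write 11  <WAW R1: wait I1 write@5>
3) issue 7, read 12, done 19, write 20  <RAW R1: wait I2 write@11>
4) issue 21, read 22, done 29, write 30  <struct: DivU busy until I3 writes@20>
5) issue 22, read 31, done 32, write 33  <RAW R1: wait I4 write@30>
6) issue 23, read 24, done 27, write 28
7) issue 34, read 35, done 36, write 37  <struct: IntU busy until I5 writes@33>
8) issue 35, read 38, done 41, write 42  <RAW R1: wait I7 write@37>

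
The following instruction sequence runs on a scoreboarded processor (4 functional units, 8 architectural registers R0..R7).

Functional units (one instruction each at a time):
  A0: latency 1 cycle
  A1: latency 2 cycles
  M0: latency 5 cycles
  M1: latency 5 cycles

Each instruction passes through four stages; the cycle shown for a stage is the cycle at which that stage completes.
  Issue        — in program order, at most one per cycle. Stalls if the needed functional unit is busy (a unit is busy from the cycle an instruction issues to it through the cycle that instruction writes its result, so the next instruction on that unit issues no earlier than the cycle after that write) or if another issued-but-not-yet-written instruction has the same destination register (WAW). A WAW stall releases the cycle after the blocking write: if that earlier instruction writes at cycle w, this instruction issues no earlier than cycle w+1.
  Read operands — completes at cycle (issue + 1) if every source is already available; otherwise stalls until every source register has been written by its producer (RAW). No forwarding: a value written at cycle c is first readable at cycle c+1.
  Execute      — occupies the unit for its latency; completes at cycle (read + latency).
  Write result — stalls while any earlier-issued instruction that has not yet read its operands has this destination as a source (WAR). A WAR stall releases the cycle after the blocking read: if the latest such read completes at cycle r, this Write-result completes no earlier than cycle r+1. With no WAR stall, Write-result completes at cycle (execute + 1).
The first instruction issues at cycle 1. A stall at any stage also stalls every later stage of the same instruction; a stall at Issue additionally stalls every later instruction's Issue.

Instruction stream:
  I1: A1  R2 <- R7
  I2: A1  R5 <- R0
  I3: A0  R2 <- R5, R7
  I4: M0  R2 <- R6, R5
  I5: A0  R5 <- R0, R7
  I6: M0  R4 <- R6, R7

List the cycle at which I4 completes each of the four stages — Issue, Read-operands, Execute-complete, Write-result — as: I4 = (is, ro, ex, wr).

I4 = (14, 15, 20, 21)

I1 -> (1, 2, 4, 5)
I2 -> (6, 7, 9, 10)  // struct: A1 busy until I1 writes@5
I3 -> (7, 11, 12, 13)  // RAW R5: wait I2 write@10
I4 -> (14, 15, 20, 21)  // WAW R2: wait I3 write@13
I5 -> (15, 16, 17, 18)
I6 -> (22, 23, 28, 29)  // struct: M0 busy until I4 writes@21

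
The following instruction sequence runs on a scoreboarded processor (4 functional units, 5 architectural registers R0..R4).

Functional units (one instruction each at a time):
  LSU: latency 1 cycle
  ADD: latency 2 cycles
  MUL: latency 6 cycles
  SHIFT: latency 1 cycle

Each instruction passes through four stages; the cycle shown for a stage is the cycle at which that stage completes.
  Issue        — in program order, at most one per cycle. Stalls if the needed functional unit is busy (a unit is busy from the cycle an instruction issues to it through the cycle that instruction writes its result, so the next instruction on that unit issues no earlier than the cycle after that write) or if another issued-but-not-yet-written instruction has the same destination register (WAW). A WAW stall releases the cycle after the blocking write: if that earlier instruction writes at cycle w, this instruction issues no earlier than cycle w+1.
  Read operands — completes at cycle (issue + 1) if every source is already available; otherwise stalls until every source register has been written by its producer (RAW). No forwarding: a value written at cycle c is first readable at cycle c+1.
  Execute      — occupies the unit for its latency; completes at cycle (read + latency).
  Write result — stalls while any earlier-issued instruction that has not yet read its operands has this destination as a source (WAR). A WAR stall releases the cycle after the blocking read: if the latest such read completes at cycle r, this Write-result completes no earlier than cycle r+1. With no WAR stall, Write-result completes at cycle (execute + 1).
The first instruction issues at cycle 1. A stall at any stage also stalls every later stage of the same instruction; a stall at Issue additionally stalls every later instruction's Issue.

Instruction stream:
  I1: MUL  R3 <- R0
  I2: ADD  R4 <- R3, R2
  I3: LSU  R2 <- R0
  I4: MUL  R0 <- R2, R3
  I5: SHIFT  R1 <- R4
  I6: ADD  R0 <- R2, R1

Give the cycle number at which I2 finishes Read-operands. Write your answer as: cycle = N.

cycle = 10

1) issue 1, read 2, done 8, write 9
2) issue 2, read 10, done 12, write 13  <RAW R3: wait I1 write@9>
3) issue 3, read 4, done 5, write 11  <WAR R2: wait I2 read@10>
4) issue 10, read 12, done 18, write 19  <struct: MUL busy until I1 writes@9 / RAW R2: wait I3 write@11>
5) issue 11, read 14, done 15, write 16  <RAW R4: wait I2 write@13>
6) issue 20, read 21, done 23, write 24  <WAW R0: wait I4 write@19>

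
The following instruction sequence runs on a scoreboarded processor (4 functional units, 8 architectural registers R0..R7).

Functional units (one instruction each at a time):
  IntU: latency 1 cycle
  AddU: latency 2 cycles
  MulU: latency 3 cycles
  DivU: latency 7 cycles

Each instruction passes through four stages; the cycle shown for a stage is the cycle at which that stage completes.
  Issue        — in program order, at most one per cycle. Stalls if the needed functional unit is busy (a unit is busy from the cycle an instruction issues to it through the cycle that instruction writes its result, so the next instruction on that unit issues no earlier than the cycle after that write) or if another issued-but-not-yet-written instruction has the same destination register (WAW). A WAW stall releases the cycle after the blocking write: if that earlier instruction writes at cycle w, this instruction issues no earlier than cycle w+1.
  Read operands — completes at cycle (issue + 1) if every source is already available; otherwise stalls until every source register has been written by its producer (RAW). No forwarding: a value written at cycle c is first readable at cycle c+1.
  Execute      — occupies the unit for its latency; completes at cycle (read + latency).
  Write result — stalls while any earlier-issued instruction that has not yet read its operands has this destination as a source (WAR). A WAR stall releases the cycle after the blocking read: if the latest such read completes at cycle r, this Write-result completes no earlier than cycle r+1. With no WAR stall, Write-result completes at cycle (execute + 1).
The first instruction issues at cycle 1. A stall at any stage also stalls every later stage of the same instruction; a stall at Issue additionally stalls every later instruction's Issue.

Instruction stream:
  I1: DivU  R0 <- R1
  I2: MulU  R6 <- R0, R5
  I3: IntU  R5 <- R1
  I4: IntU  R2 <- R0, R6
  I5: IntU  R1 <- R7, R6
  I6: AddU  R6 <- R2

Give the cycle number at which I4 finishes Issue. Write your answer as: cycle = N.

cycle = 13

c1: I1 dispatched to DivU
c2: I1 operands ready | I2 dispatched to MulU
c3: I3 dispatched to IntU
c4: I3 operands ready
c5: I3 complete
c9: I1 complete
c10: R0←I1
c11: I2 operands ready
c12: R5←I3
c13: I4 dispatched to IntU
c14: I2 complete
c15: R6←I2
c16: I4 operands ready
c17: I4 complete
c18: R2←I4
c19: I5 dispatched to IntU
c20: I5 operands ready | I6 dispatched to AddU
c21: I5 complete | I6 operands ready
c22: R1←I5
c23: I6 complete
c24: R6←I6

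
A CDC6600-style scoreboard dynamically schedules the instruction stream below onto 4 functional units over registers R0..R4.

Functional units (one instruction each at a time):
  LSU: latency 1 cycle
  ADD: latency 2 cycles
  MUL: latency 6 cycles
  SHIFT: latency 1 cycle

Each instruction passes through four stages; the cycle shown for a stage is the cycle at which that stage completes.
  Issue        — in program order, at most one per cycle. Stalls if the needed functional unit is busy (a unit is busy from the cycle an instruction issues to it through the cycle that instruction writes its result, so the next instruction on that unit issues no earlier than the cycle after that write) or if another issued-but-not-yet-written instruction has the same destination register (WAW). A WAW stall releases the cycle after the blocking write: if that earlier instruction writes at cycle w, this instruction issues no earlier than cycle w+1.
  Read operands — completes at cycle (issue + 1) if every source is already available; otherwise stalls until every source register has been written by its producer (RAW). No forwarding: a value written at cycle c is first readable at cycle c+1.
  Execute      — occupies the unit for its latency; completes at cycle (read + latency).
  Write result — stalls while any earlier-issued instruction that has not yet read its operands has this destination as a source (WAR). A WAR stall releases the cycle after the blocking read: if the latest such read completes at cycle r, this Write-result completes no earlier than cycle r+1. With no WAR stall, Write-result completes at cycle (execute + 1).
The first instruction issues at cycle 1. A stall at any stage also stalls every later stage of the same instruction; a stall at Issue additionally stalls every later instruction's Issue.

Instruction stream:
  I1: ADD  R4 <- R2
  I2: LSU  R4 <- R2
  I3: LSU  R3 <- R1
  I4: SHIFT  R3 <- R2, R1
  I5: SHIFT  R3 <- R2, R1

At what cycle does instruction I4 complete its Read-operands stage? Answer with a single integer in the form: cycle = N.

I1: IS=1 RO=2 EX=4 WR=5
I2: IS=6 RO=7 EX=8 WR=9  [WAW R4: wait I1 write@5]
I3: IS=10 RO=11 EX=12 WR=13  [struct: LSU busy until I2 writes@9]
I4: IS=14 RO=15 EX=16 WR=17  [WAW R3: wait I3 write@13]
I5: IS=18 RO=19 EX=20 WR=21  [struct: SHIFT busy until I4 writes@17]

cycle = 15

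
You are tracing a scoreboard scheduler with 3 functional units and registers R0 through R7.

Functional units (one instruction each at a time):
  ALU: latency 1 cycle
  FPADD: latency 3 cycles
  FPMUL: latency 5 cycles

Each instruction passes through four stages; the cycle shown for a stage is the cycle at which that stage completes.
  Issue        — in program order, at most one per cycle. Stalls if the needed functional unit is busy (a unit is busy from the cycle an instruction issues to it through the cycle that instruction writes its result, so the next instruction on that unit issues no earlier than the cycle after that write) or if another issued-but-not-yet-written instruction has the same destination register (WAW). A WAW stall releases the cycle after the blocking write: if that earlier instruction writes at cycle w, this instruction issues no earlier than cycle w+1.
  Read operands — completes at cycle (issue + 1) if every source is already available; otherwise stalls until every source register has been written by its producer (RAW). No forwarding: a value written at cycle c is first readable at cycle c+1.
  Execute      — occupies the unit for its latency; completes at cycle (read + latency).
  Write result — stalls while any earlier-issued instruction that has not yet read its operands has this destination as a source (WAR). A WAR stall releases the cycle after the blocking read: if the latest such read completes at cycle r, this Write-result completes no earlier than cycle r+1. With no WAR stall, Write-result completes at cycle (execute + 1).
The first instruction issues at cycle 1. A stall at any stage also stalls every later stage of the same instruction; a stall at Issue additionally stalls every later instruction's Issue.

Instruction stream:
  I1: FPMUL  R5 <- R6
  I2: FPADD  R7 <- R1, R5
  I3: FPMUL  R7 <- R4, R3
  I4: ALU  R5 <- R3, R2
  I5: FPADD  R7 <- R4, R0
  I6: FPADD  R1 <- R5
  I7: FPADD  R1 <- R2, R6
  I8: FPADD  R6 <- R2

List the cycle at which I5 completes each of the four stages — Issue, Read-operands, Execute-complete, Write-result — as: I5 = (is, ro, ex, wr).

cycle 1: I1 dispatched to FPMUL
cycle 2: I1 operands ready | I2 dispatched to FPADD
cycle 7: I1 complete
cycle 8: R5←I1
cycle 9: I2 operands ready
cycle 12: I2 complete
cycle 13: R7←I2
cycle 14: I3 dispatched to FPMUL
cycle 15: I3 operands ready | I4 dispatched to ALU
cycle 16: I4 operands ready
cycle 17: I4 complete
cycle 18: R5←I4
cycle 20: I3 complete
cycle 21: R7←I3
cycle 22: I5 dispatched to FPADD
cycle 23: I5 operands ready
cycle 26: I5 complete
cycle 27: R7←I5
cycle 28: I6 dispatched to FPADD
cycle 29: I6 operands ready
cycle 32: I6 complete
cycle 33: R1←I6
cycle 34: I7 dispatched to FPADD
cycle 35: I7 operands ready
cycle 38: I7 complete
cycle 39: R1←I7
cycle 40: I8 dispatched to FPADD
cycle 41: I8 operands ready
cycle 44: I8 complete
cycle 45: R6←I8

I5 = (22, 23, 26, 27)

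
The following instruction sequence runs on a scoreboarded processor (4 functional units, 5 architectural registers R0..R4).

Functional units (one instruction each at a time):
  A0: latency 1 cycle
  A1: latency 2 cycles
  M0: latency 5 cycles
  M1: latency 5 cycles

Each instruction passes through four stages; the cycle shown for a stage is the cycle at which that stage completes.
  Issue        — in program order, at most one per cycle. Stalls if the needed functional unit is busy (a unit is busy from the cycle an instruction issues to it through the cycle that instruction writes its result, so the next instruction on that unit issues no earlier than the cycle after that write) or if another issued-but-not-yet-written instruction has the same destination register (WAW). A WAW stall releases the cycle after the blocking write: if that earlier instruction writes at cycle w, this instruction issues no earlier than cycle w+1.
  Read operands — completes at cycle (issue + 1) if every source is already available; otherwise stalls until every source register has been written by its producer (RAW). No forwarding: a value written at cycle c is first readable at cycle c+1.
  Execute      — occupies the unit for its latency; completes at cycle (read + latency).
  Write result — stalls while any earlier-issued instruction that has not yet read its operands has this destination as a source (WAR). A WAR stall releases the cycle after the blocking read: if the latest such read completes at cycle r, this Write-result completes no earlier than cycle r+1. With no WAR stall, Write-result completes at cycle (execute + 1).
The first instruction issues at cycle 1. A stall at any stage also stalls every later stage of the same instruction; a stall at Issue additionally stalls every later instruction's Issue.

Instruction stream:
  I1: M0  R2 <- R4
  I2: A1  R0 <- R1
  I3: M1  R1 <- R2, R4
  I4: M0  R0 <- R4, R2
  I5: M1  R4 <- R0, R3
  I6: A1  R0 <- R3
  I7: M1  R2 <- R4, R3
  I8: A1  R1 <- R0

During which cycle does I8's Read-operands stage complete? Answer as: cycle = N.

cycle = 26

I1 -> (1, 2, 7, 8)
I2 -> (2, 3, 5, 6)
I3 -> (3, 9, 14, 15)  // RAW R2: wait I1 write@8
I4 -> (9, 10, 15, 16)  // struct: M0 busy until I1 writes@8
I5 -> (16, 17, 22, 23)  // struct: M1 busy until I3 writes@15
I6 -> (17, 18, 20, 21)
I7 -> (24, 25, 30, 31)  // struct: M1 busy until I5 writes@23
I8 -> (25, 26, 28, 29)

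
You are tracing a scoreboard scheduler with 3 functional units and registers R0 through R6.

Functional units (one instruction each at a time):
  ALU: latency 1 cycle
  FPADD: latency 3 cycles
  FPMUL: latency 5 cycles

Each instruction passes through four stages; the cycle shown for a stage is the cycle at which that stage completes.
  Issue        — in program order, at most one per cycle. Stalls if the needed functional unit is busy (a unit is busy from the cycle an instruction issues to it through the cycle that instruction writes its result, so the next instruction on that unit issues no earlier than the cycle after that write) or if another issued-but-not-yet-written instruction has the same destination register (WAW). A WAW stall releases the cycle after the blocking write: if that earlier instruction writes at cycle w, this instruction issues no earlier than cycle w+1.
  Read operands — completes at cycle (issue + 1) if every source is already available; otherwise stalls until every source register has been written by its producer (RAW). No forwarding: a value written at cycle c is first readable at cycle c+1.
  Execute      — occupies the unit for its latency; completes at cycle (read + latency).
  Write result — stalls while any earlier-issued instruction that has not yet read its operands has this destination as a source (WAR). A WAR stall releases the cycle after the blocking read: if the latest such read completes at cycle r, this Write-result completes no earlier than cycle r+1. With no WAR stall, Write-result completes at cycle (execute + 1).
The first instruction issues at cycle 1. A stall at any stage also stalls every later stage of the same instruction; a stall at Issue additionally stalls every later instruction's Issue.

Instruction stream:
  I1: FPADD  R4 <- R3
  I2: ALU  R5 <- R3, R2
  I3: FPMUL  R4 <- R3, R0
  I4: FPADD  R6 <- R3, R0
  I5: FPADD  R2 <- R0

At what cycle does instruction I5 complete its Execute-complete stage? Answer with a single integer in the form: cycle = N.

cycle = 18

1) issue 1, read 2, done 5, write 6
2) issue 2, read 3, done 4, write 5
3) issue 7, read 8, done 13, write 14  <WAW R4: wait I1 write@6>
4) issue 8, read 9, done 12, write 13
5) issue 14, read 15, done 18, write 19  <struct: FPADD busy until I4 writes@13>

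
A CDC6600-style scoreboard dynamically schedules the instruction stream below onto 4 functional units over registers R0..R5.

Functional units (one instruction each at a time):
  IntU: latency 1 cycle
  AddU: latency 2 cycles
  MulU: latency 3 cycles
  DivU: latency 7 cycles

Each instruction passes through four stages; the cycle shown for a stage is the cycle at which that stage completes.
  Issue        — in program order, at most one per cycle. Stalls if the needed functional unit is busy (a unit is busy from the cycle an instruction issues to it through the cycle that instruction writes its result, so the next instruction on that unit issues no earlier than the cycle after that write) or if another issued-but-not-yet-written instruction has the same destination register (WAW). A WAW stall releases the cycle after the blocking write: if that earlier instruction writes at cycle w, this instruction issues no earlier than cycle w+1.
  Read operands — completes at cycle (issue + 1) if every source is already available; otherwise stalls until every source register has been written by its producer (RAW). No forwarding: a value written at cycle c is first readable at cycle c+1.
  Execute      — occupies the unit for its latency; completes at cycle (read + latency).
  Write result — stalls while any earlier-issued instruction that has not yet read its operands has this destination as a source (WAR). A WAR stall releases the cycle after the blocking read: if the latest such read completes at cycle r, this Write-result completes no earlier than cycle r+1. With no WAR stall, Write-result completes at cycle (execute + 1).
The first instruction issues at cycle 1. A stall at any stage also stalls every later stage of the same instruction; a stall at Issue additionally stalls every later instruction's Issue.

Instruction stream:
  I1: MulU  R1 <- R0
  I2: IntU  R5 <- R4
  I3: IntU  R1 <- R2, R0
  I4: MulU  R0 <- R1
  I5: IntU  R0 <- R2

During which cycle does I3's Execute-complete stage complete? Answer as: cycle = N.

I1: IS=1 RO=2 EX=5 WR=6
I2: IS=2 RO=3 EX=4 WR=5
I3: IS=7 RO=8 EX=9 WR=10  [WAW R1: wait I1 write@6]
I4: IS=8 RO=11 EX=14 WR=15  [RAW R1: wait I3 write@10]
I5: IS=16 RO=17 EX=18 WR=19  [WAW R0: wait I4 write@15]

cycle = 9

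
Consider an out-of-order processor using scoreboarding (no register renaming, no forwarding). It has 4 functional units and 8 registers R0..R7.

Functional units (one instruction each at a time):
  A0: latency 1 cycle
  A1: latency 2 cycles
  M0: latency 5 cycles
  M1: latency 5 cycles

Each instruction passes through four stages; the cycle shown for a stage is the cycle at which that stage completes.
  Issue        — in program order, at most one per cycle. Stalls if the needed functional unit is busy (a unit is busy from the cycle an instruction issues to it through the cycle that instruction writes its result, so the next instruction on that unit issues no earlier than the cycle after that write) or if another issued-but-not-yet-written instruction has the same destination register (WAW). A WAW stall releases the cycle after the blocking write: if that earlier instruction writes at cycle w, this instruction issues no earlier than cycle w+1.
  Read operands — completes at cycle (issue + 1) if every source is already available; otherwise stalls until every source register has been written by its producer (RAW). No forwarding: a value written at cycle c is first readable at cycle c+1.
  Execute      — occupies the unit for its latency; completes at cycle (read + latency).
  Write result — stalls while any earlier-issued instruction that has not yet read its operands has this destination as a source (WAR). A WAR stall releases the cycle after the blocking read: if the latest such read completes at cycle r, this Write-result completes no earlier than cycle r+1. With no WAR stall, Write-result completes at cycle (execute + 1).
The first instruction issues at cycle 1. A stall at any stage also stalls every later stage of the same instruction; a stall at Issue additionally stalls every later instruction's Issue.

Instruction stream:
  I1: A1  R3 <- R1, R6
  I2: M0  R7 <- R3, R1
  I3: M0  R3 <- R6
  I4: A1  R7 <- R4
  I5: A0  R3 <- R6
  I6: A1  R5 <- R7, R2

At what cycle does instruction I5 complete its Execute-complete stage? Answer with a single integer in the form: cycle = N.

cycle = 23

t=1  issue I1 (A1)
t=2  I1 read-ops · issue I2 (M0)
t=4  I1 finished on A1
t=5  I1→R3
t=6  I2 read-ops
t=11  I2 finished on M0
t=12  I2→R7
t=13  issue I3 (M0)
t=14  I3 read-ops · issue I4 (A1)
t=15  I4 read-ops
t=17  I4 finished on A1
t=18  I4→R7
t=19  I3 finished on M0
t=20  I3→R3
t=21  issue I5 (A0)
t=22  I5 read-ops · issue I6 (A1)
t=23  I5 finished on A0 · I6 read-ops
t=24  I5→R3
t=25  I6 finished on A1
t=26  I6→R5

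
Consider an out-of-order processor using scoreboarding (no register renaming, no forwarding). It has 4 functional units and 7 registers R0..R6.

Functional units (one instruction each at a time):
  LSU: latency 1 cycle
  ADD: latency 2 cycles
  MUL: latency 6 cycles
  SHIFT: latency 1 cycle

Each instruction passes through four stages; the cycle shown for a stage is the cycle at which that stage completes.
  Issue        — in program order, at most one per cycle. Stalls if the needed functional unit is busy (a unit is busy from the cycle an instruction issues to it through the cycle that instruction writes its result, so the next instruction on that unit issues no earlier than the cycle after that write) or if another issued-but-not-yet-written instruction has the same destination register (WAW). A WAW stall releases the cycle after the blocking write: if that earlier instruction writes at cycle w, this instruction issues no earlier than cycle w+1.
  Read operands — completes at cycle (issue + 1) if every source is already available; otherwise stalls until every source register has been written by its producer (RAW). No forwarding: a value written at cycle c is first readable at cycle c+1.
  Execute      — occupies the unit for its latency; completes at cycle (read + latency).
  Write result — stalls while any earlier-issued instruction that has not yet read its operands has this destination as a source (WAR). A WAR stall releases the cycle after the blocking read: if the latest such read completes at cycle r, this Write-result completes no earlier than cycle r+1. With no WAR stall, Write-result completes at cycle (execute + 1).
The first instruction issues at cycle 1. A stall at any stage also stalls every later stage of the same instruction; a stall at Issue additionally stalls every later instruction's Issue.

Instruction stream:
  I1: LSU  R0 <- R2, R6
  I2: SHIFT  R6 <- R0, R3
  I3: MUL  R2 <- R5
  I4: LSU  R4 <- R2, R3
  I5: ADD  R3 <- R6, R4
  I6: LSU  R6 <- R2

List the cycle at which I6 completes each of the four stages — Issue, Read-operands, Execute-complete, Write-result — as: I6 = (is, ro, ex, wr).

I1: IS=1 RO=2 EX=3 WR=4
I2: IS=2 RO=5 EX=6 WR=7  [RAW R0: wait I1 write@4]
I3: IS=3 RO=4 EX=10 WR=11
I4: IS=5 RO=12 EX=13 WR=14  [struct: LSU busy until I1 writes@4; RAW R2: wait I3 write@11]
I5: IS=6 RO=15 EX=17 WR=18  [RAW R4: wait I4 write@14]
I6: IS=15 RO=16 EX=17 WR=18  [struct: LSU busy until I4 writes@14]

I6 = (15, 16, 17, 18)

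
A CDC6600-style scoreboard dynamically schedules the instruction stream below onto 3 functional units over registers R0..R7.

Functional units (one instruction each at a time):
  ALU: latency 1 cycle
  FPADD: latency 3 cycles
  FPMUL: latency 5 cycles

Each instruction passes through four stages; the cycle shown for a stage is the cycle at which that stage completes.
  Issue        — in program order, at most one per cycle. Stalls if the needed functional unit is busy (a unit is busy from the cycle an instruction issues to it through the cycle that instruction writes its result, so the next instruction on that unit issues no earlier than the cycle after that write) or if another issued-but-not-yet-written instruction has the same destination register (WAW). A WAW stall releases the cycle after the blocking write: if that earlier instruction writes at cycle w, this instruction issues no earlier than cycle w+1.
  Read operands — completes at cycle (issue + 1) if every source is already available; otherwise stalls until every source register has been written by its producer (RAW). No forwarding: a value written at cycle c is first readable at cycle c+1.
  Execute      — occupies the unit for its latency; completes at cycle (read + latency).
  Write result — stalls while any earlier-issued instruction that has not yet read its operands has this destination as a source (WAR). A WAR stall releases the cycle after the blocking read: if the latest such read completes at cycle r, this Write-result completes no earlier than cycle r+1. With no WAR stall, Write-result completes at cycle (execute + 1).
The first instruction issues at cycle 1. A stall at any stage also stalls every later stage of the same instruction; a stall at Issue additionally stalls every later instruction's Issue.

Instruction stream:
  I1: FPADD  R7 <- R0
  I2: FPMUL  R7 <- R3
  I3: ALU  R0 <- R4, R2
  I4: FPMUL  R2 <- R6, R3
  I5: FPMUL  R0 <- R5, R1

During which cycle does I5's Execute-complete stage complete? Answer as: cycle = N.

I1  is:1  ro:2  ex:5  wr:6
I2  is:7  ro:8  ex:13  wr:14  — WAW R7: wait I1 write@6
I3  is:8  ro:9  ex:10  wr:11
I4  is:15  ro:16  ex:21  wr:22  — struct: FPMUL busy until I2 writes@14
I5  is:23  ro:24  ex:29  wr:30  — struct: FPMUL busy until I4 writes@22

cycle = 29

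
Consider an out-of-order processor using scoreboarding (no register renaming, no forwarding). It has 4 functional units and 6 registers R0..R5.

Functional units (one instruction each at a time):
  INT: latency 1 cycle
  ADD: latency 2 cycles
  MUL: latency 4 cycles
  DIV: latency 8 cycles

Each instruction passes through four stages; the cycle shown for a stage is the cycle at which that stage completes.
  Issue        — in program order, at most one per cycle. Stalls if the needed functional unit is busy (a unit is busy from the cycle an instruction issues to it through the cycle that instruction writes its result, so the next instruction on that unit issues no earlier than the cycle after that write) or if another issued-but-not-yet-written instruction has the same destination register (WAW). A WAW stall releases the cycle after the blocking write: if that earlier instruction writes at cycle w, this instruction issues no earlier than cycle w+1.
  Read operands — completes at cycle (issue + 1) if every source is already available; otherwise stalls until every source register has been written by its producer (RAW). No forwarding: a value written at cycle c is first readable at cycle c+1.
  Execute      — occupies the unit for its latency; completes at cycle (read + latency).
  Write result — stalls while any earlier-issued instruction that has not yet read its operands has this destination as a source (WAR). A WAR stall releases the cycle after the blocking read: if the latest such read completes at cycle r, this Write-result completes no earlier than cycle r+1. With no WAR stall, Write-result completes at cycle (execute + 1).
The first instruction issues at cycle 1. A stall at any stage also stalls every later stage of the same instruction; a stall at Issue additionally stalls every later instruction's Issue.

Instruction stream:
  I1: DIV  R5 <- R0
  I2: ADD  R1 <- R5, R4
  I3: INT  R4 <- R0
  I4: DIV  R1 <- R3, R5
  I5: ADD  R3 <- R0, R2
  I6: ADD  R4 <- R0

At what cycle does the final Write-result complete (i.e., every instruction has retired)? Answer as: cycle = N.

I1  is:1  ro:2  ex:10  wr:11
I2  is:2  ro:12  ex:14  wr:15  — RAW R5: wait I1 write@11
I3  is:3  ro:4  ex:5  wr:13  — WAR R4: wait I2 read@12
I4  is:16  ro:17  ex:25  wr:26  — WAW R1: wait I2 write@15
I5  is:17  ro:18  ex:20  wr:21
I6  is:22  ro:23  ex:25  wr:26  — struct: ADD busy until I5 writes@21

cycle = 26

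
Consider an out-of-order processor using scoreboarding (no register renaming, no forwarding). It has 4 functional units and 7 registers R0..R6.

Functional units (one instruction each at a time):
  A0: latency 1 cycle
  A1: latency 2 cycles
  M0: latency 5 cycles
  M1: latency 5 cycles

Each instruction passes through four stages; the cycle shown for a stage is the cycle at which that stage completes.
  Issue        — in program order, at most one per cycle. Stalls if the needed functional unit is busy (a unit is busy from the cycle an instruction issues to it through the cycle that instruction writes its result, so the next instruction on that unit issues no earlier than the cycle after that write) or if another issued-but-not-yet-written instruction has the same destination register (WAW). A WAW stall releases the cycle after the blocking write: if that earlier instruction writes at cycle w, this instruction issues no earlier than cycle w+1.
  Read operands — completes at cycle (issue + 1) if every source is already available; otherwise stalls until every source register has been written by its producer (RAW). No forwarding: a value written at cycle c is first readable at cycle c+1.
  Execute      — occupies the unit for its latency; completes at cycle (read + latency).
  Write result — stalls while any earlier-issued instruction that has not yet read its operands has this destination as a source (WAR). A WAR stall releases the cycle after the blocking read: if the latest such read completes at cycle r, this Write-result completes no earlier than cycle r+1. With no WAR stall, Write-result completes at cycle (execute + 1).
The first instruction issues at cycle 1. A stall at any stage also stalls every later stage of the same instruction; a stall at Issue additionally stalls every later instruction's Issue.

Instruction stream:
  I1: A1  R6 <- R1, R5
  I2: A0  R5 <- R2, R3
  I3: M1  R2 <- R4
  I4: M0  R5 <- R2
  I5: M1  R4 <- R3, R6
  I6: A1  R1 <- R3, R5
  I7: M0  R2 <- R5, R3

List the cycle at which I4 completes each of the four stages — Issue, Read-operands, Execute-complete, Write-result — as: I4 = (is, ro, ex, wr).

I4 = (6, 11, 16, 17)

I1  is:1  ro:2  ex:4  wr:5
I2  is:2  ro:3  ex:4  wr:5
I3  is:3  ro:4  ex:9  wr:10
I4  is:6  ro:11  ex:16  wr:17  — WAW R5: wait I2 write@5, RAW R2: wait I3 write@10
I5  is:11  ro:12  ex:17  wr:18  — struct: M1 busy until I3 writes@10
I6  is:12  ro:18  ex:20  wr:21  — RAW R5: wait I4 write@17
I7  is:18  ro:19  ex:24  wr:25  — struct: M0 busy until I4 writes@17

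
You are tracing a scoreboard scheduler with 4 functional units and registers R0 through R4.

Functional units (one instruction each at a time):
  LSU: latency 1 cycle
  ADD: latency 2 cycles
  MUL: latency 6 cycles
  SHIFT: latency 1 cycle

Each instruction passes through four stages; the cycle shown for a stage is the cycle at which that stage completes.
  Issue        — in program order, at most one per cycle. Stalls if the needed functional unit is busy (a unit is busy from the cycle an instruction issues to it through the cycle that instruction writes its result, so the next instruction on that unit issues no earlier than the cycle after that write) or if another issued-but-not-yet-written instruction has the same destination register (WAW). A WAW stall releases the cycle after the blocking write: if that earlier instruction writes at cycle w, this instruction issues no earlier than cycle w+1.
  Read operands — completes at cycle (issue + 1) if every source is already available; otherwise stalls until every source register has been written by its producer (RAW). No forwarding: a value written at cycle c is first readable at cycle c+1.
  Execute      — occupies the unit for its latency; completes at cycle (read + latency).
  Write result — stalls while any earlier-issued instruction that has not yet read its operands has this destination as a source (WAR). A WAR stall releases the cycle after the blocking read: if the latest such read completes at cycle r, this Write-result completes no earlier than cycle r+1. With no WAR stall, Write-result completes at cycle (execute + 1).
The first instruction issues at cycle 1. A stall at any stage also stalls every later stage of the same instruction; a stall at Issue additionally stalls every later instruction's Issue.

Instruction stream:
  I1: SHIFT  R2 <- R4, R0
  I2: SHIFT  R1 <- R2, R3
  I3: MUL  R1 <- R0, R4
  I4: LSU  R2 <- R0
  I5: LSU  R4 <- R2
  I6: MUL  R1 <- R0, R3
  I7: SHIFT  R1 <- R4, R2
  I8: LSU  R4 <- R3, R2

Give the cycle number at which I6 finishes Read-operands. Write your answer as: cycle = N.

[1] issue I1 (SHIFT)
[2] I1 read-ops
[3] I1 finished on SHIFT
[4] I1→R2
[5] issue I2 (SHIFT)
[6] I2 read-ops
[7] I2 finished on SHIFT
[8] I2→R1
[9] issue I3 (MUL)
[10] I3 read-ops | issue I4 (LSU)
[11] I4 read-ops
[12] I4 finished on LSU
[13] I4→R2
[14] issue I5 (LSU)
[15] I5 read-ops
[16] I3 finished on MUL | I5 finished on LSU
[17] I3→R1 | I5→R4
[18] issue I6 (MUL)
[19] I6 read-ops
[25] I6 finished on MUL
[26] I6→R1
[27] issue I7 (SHIFT)
[28] I7 read-ops | issue I8 (LSU)
[29] I7 finished on SHIFT | I8 read-ops
[30] I7→R1 | I8 finished on LSU
[31] I8→R4

cycle = 19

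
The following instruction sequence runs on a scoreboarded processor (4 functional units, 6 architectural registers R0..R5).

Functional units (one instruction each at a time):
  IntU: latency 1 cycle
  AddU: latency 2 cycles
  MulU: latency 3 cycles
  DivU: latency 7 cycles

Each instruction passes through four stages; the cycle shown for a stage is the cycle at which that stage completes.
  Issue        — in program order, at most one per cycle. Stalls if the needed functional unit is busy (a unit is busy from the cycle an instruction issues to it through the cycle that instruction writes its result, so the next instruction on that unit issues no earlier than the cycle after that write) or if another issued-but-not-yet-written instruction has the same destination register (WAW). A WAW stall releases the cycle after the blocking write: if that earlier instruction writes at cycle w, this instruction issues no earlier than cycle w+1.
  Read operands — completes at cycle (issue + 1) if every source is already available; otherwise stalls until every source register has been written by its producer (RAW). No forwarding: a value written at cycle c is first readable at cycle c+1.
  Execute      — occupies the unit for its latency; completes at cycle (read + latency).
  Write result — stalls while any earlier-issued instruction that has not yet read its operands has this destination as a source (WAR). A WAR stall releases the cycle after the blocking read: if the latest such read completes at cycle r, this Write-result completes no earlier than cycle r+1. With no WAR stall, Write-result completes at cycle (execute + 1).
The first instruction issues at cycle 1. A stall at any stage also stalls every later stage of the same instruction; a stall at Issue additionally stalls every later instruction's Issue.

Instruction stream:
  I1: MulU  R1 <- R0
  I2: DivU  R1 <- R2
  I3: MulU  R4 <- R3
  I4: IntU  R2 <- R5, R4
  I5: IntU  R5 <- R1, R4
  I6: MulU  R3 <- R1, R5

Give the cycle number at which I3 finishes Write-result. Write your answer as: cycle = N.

cycle = 13

I1: IS=1 RO=2 EX=5 WR=6
I2: IS=7 RO=8 EX=15 WR=16  [WAW R1: wait I1 write@6]
I3: IS=8 RO=9 EX=12 WR=13
I4: IS=9 RO=14 EX=15 WR=16  [RAW R4: wait I3 write@13]
I5: IS=17 RO=18 EX=19 WR=20  [struct: IntU busy until I4 writes@16]
I6: IS=18 RO=21 EX=24 WR=25  [RAW R5: wait I5 write@20]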